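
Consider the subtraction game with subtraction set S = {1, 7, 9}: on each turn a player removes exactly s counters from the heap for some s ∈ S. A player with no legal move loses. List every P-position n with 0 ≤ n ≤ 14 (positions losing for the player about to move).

0, 2, 4, 6, 8, 10, 12, 14

G(0) = 0
G(1) = mex{0} = 1
G(2) = mex{1} = 0
G(3) = mex{0} = 1
G(4) = mex{1} = 0
G(5) = mex{0} = 1
G(6) = mex{1} = 0
G(7) = mex{0,0} = 1
G(8) = mex{1,1} = 0
G(9) = mex{0,0,0} = 1
G(10) = mex{1,1,1} = 0
G(11) = mex{0,0,0} = 1
G(12) = mex{1,1,1} = 0
G(13) = mex{0,0,0} = 1
G(14) = mex{1,1,1} = 0
P-positions are exactly the n with G(n) = 0.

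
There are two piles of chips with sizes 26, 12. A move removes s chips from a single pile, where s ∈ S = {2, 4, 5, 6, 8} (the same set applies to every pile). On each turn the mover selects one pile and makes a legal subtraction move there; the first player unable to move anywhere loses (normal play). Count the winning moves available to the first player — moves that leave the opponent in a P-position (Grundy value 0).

All piles use S = {2, 4, 5, 6, 8}:
G(0) = 0
G(1) = mex{} = 0
G(2) = mex{0} = 1
G(3) = mex{0} = 1
G(4) = mex{1,0} = 2
G(5) = mex{1,0,0} = 2
G(6) = mex{2,1,0,0} = 3
G(7) = mex{2,1,1,0} = 3
G(8) = mex{3,2,1,1,0} = 4
G(9) = mex{3,2,2,1,0} = 4
G(10) = mex{4,3,2,2,1} = 0
G(11) = mex{4,3,3,2,1} = 0
G(12) = mex{0,4,3,3,2} = 1
G(13) = mex{0,4,4,3,2} = 1
G(14) = mex{1,0,4,4,3} = 2
G(15) = mex{1,0,0,4,3} = 2
G(16) = mex{2,1,0,0,4} = 3
G(17) = mex{2,1,1,0,4} = 3
G(18) = mex{3,2,1,1,0} = 4
G(19) = mex{3,2,2,1,0} = 4
G(20) = mex{4,3,2,2,1} = 0
G(21) = mex{4,3,3,2,1} = 0
G(22) = mex{0,4,3,3,2} = 1
G(23) = mex{0,4,4,3,2} = 1
G(24) = mex{1,0,4,4,3} = 2
G(25) = mex{1,0,0,4,3} = 2
G(26) = mex{2,1,0,0,4} = 3
Pile A: G(26) = 3.
Pile B: G(12) = 1.
Combined Grundy value = 3 ⊕ 1 = 2.
A winning move leaves total XOR = 0, i.e. changes one component's Grundy value g to g ⊕ X where X is the current total.
Pile A: need g' = 3⊕2 = 1. Options: 26−2→G=2, 26−4→G=1, 26−5→G=0, 26−6→G=0, 26−8→G=4. Hits: 1.
Pile B: need g' = 1⊕2 = 3. Options: 12−2→G=0, 12−4→G=4, 12−5→G=3, 12−6→G=3, 12−8→G=2. Hits: 2.

3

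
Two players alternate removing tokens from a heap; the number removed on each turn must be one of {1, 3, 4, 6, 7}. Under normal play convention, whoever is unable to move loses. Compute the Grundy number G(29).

5

n :  0  1  2  3  4  5  6  7  8  9 10 11 12 13 14 15 16 17 18 19 20 21 22 23 24 25 26 27 28 29
G :  0  1  0  1  2  3  2  3  4  5  0  1  0  1  2  3  2  3  4  5  0  1  0  1  2  3  2  3  4  5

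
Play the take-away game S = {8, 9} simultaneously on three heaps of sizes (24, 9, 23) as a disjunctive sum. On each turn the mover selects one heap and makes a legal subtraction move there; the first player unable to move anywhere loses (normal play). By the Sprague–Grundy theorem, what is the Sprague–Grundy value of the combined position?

All heaps use S = {8, 9}:
G(0) = 0
G(1) = mex{} = 0
G(2) = mex{} = 0
G(3) = mex{} = 0
G(4) = mex{} = 0
G(5) = mex{} = 0
G(6) = mex{} = 0
G(7) = mex{} = 0
G(8) = mex{0} = 1
G(9) = mex{0,0} = 1
G(10) = mex{0,0} = 1
G(11) = mex{0,0} = 1
G(12) = mex{0,0} = 1
G(13) = mex{0,0} = 1
G(14) = mex{0,0} = 1
G(15) = mex{0,0} = 1
G(16) = mex{1,0} = 2
G(17) = mex{1,1} = 0
G(18) = mex{1,1} = 0
G(19) = mex{1,1} = 0
G(20) = mex{1,1} = 0
G(21) = mex{1,1} = 0
G(22) = mex{1,1} = 0
G(23) = mex{1,1} = 0
G(24) = mex{2,1} = 0
Heap A: G(24) = 0.
Heap B: G(9) = 1.
Heap C: G(23) = 0.
Combined Grundy value = 0 ⊕ 1 ⊕ 0 = 1.

1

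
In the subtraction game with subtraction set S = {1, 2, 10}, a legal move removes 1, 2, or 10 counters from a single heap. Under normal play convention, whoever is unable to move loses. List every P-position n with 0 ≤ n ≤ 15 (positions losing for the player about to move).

0, 3, 6, 9, 12, 15

n :  0  1  2  3  4  5  6  7  8  9 10 11 12 13 14 15
G :  0  1  2  0  1  2  0  1  2  0  1  2  0  1  2  0
P-positions are exactly the n with G(n) = 0.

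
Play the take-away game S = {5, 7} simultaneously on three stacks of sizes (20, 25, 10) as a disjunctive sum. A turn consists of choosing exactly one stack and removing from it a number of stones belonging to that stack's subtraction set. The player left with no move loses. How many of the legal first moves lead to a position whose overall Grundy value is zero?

1

All stacks use S = {5, 7}:
n :  0  1  2  3  4  5  6  7  8  9 10 11 12 13 14 15 16 17 18 19 20 21 22 23 24 25
G :  0  0  0  0  0  1  1  1  1  1  2  2  0  0  0  0  0  1  1  1  1  1  2  2  0  0
Stack A: G(20) = 1.
Stack B: G(25) = 0.
Stack C: G(10) = 2.
Combined Grundy value = 1 ⊕ 0 ⊕ 2 = 3.
A winning move leaves total XOR = 0, i.e. changes one component's Grundy value g to g ⊕ X where X is the current total.
Stack A: need g' = 1⊕3 = 2. Options: 20−5→G=0, 20−7→G=0. Hits: 0.
Stack B: need g' = 0⊕3 = 3. Options: 25−5→G=1, 25−7→G=1. Hits: 0.
Stack C: need g' = 2⊕3 = 1. Options: 10−5→G=1, 10−7→G=0. Hits: 1.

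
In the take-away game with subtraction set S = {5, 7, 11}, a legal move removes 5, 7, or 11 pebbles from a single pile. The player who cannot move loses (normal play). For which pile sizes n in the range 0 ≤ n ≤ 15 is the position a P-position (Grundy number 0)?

0, 1, 2, 3, 4

n :  0  1  2  3  4  5  6  7  8  9 10 11 12 13 14 15
G :  0  0  0  0  0  1  1  1  1  1  2  2  2  2  2  3
P-positions are exactly the n with G(n) = 0.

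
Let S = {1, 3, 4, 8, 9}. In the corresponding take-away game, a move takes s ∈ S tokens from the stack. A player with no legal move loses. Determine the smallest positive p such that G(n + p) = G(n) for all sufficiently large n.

G(0) = 0
G(1) = mex{0} = 1
G(2) = mex{1} = 0
G(3) = mex{0,0} = 1
G(4) = mex{1,1,0} = 2
G(5) = mex{2,0,1} = 3
G(6) = mex{3,1,0} = 2
G(7) = mex{2,2,1} = 0
G(8) = mex{0,3,2,0} = 1
G(9) = mex{1,2,3,1,0} = 4
G(10) = mex{4,0,2,0,1} = 3
G(11) = mex{3,1,0,1,0} = 2
G(12) = mex{2,4,1,2,1} = 0
G(13) = mex{0,3,4,3,2} = 1
G(14) = mex{1,2,3,2,3} = 0
G(15) = mex{0,0,2,0,2} = 1
G(16) = mex{1,1,0,1,0} = 2
G(17) = mex{2,0,1,4,1} = 3
G(18) = mex{3,1,0,3,4} = 2
G(19) = mex{2,2,1,2,3} = 0
G(20) = mex{0,3,2,0,2} = 1
G(21) = mex{1,2,3,1,0} = 4
G(22) = mex{4,0,2,0,1} = 3
G(23) = mex{3,1,0,1,0} = 2
G(24) = mex{2,4,1,2,1} = 0
G(25) = mex{0,3,4,3,2} = 1
G(n+12) = G(n) holds for n = 0,…,8 (a full window of length max(S) = 9), so the sequence is purely periodic with period 12.

12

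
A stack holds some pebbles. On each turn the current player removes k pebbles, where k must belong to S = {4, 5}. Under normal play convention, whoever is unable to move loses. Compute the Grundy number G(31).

1

G(0) = 0
G(1) = mex{} = 0
G(2) = mex{} = 0
G(3) = mex{} = 0
G(4) = mex{0} = 1
G(5) = mex{0,0} = 1
G(6) = mex{0,0} = 1
G(7) = mex{0,0} = 1
G(8) = mex{1,0} = 2
G(9) = mex{1,1} = 0
G(10) = mex{1,1} = 0
G(11) = mex{1,1} = 0
G(12) = mex{2,1} = 0
G(13) = mex{0,2} = 1
G(14) = mex{0,0} = 1
G(15) = mex{0,0} = 1
G(16) = mex{0,0} = 1
G(17) = mex{1,0} = 2
G(18) = mex{1,1} = 0
G(19) = mex{1,1} = 0
G(20) = mex{1,1} = 0
G(21) = mex{2,1} = 0
G(22) = mex{0,2} = 1
G(23) = mex{0,0} = 1
G(24) = mex{0,0} = 1
G(25) = mex{0,0} = 1
G(26) = mex{1,0} = 2
G(27) = mex{1,1} = 0
G(28) = mex{1,1} = 0
G(29) = mex{1,1} = 0
G(30) = mex{2,1} = 0
G(31) = mex{0,2} = 1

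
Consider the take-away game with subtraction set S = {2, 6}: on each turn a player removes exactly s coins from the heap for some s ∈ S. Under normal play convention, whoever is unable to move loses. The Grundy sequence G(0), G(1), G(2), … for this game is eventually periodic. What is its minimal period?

4

n :  0  1  2  3  4  5  6  7  8  9 10 11 12 13 14
G :  0  0  1  1  0  0  1  1  0  0  1  1  0  0  1
G(n+4) = G(n) holds for n = 0,…,5 (a full window of length max(S) = 6), so the sequence is purely periodic with period 4.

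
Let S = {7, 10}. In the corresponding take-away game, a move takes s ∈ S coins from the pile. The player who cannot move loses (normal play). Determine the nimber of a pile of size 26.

1

n :  0  1  2  3  4  5  6  7  8  9 10 11 12 13 14 15 16 17 18 19 20 21 22 23 24 25 26
G :  0  0  0  0  0  0  0  1  1  1  1  1  1  1  2  2  2  0  0  0  0  0  0  0  1  1  1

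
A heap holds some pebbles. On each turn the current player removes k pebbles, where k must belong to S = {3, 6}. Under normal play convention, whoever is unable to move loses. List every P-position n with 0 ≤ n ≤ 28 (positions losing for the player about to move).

0, 1, 2, 9, 10, 11, 18, 19, 20, 27, 28

n :  0  1  2  3  4  5  6  7  8  9 10 11 12 13 14 15 16 17 18 19 20 21 22 23 24 25 26 27 28
G :  0  0  0  1  1  1  2  2  2  0  0  0  1  1  1  2  2  2  0  0  0  1  1  1  2  2  2  0  0
P-positions are exactly the n with G(n) = 0.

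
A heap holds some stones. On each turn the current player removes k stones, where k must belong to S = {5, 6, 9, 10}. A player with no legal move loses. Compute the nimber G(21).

1

n :  0  1  2  3  4  5  6  7  8  9 10 11 12 13 14 15 16 17 18 19 20 21
G :  0  0  0  0  0  1  1  1  1  1  2  2  2  2  2  0  0  0  0  0  1  1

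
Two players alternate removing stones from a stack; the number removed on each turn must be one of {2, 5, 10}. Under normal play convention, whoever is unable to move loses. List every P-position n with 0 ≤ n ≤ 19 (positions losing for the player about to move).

n :  0  1  2  3  4  5  6  7  8  9 10 11 12 13 14 15 16 17 18 19
G :  0  0  1  1  0  2  1  0  0  1  1  2  2  3  3  0  0  1  1  0
P-positions are exactly the n with G(n) = 0.

0, 1, 4, 7, 8, 15, 16, 19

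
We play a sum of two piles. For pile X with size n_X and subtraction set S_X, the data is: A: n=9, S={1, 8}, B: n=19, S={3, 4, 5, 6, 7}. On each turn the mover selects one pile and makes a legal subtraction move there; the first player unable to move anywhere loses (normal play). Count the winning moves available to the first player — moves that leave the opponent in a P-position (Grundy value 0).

1

Pile A, S = {1, 8}:
n : 0 1 2 3 4 5 6 7 8 9
G : 0 1 0 1 0 1 0 1 2 0
G_A(9) = 0.
Pile B, S = {3, 4, 5, 6, 7}:
G(0) = 0
G(1) = mex{} = 0
G(2) = mex{} = 0
G(3) = mex{0} = 1
G(4) = mex{0,0} = 1
G(5) = mex{0,0,0} = 1
G(6) = mex{1,0,0,0} = 2
G(7) = mex{1,1,0,0,0} = 2
G(8) = mex{1,1,1,0,0} = 2
G(9) = mex{2,1,1,1,0} = 3
G(10) = mex{2,2,1,1,1} = 0
G(11) = mex{2,2,2,1,1} = 0
G(12) = mex{3,2,2,2,1} = 0
G(13) = mex{0,3,2,2,2} = 1
G(14) = mex{0,0,3,2,2} = 1
G(15) = mex{0,0,0,3,2} = 1
G(16) = mex{1,0,0,0,3} = 2
G(17) = mex{1,1,0,0,0} = 2
G(18) = mex{1,1,1,0,0} = 2
G(19) = mex{2,1,1,1,0} = 3
G_B(19) = 3.
Combined Grundy value = 0 ⊕ 3 = 3.
A winning move leaves total XOR = 0, i.e. changes one component's Grundy value g to g ⊕ X where X is the current total.
Pile A: need g' = 0⊕3 = 3. Options: 9−1→G=2, 9−8→G=1. Hits: 0.
Pile B: need g' = 3⊕3 = 0. Options: 19−3→G=2, 19−4→G=1, 19−5→G=1, 19−6→G=1, 19−7→G=0. Hits: 1.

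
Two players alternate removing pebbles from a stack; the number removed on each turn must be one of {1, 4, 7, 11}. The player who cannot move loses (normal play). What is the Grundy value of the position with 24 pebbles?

n :  0  1  2  3  4  5  6  7  8  9 10 11 12 13 14 15 16 17 18 19 20 21 22 23 24
G :  0  1  0  1  2  0  1  2  0  1  0  1  2  3  4  3  4  2  0  1  0  1  2  0  1

1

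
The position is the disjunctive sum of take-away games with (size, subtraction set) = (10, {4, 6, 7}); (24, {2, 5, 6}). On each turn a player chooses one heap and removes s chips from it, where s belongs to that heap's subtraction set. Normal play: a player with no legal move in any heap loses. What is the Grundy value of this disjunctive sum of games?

Heap A, S = {4, 6, 7}:
n :  0  1  2  3  4  5  6  7  8  9 10
G :  0  0  0  0  1  1  1  1  2  2  2
G_A(10) = 2.
Heap B, S = {2, 5, 6}:
n :  0  1  2  3  4  5  6  7  8  9 10 11 12 13 14 15 16 17 18 19 20 21 22 23 24
G :  0  0  1  1  0  2  1  3  0  2  1  0  0  1  1  0  2  1  3  0  2  1  0  0  1
G_B(24) = 1.
Combined Grundy value = 2 ⊕ 1 = 3.

3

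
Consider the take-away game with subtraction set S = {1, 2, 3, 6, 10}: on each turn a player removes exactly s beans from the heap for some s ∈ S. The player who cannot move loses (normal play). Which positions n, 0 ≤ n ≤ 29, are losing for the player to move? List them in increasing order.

G(0) = 0
G(1) = mex{0} = 1
G(2) = mex{1,0} = 2
G(3) = mex{2,1,0} = 3
G(4) = mex{3,2,1} = 0
G(5) = mex{0,3,2} = 1
G(6) = mex{1,0,3,0} = 2
G(7) = mex{2,1,0,1} = 3
G(8) = mex{3,2,1,2} = 0
G(9) = mex{0,3,2,3} = 1
G(10) = mex{1,0,3,0,0} = 2
G(11) = mex{2,1,0,1,1} = 3
G(12) = mex{3,2,1,2,2} = 0
G(13) = mex{0,3,2,3,3} = 1
G(14) = mex{1,0,3,0,0} = 2
G(15) = mex{2,1,0,1,1} = 3
G(16) = mex{3,2,1,2,2} = 0
G(17) = mex{0,3,2,3,3} = 1
G(18) = mex{1,0,3,0,0} = 2
G(19) = mex{2,1,0,1,1} = 3
G(20) = mex{3,2,1,2,2} = 0
G(21) = mex{0,3,2,3,3} = 1
G(22) = mex{1,0,3,0,0} = 2
G(23) = mex{2,1,0,1,1} = 3
G(24) = mex{3,2,1,2,2} = 0
G(25) = mex{0,3,2,3,3} = 1
G(26) = mex{1,0,3,0,0} = 2
G(27) = mex{2,1,0,1,1} = 3
G(28) = mex{3,2,1,2,2} = 0
G(29) = mex{0,3,2,3,3} = 1
P-positions are exactly the n with G(n) = 0.

0, 4, 8, 12, 16, 20, 24, 28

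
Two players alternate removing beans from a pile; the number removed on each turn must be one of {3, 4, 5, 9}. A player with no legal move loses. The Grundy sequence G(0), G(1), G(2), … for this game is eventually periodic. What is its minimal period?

14

n :  0  1  2  3  4  5  6  7  8  9 10 11 12 13 14 15 16 17 18 19 20 21 22 23 24 25 26 27 28 29
G :  0  0  0  1  1  1  2  2  0  3  3  1  4  2  0  0  0  1  1  1  2  2  0  3  3  1  4  2  0  0
G(n+14) = G(n) holds for n = 0,…,8 (a full window of length max(S) = 9), so the sequence is purely periodic with period 14.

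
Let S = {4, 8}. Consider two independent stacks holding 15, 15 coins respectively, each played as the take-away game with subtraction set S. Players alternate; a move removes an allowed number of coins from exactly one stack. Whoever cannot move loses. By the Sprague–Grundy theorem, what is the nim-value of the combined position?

All stacks use S = {4, 8}:
n :  0  1  2  3  4  5  6  7  8  9 10 11 12 13 14 15
G :  0  0  0  0  1  1  1  1  2  2  2  2  0  0  0  0
Stack A: G(15) = 0.
Stack B: G(15) = 0.
Combined Grundy value = 0 ⊕ 0 = 0.

0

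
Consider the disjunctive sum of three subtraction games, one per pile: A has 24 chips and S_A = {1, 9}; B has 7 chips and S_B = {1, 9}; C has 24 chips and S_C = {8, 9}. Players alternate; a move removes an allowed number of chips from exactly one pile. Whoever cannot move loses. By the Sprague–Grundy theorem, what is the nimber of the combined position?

Pile A, S = {1, 9}:
G(0) = 0
G(1) = mex{0} = 1
G(2) = mex{1} = 0
G(3) = mex{0} = 1
G(4) = mex{1} = 0
G(5) = mex{0} = 1
G(6) = mex{1} = 0
G(7) = mex{0} = 1
G(8) = mex{1} = 0
G(9) = mex{0,0} = 1
G(10) = mex{1,1} = 0
G(11) = mex{0,0} = 1
G(12) = mex{1,1} = 0
G(13) = mex{0,0} = 1
G(14) = mex{1,1} = 0
G(15) = mex{0,0} = 1
G(16) = mex{1,1} = 0
G(17) = mex{0,0} = 1
G(18) = mex{1,1} = 0
G(19) = mex{0,0} = 1
G(20) = mex{1,1} = 0
G(21) = mex{0,0} = 1
G(22) = mex{1,1} = 0
G(23) = mex{0,0} = 1
G(24) = mex{1,1} = 0
G_A(24) = 0.
Pile B, S = {1, 9}:
G(0) = 0
G(1) = mex{0} = 1
G(2) = mex{1} = 0
G(3) = mex{0} = 1
G(4) = mex{1} = 0
G(5) = mex{0} = 1
G(6) = mex{1} = 0
G(7) = mex{0} = 1
G_B(7) = 1.
Pile C, S = {8, 9}:
n :  0  1  2  3  4  5  6  7  8  9 10 11 12 13 14 15 16 17 18 19 20 21 22 23 24
G :  0  0  0  0  0  0  0  0  1  1  1  1  1  1  1  1  2  0  0  0  0  0  0  0  0
G_C(24) = 0.
Combined Grundy value = 0 ⊕ 1 ⊕ 0 = 1.

1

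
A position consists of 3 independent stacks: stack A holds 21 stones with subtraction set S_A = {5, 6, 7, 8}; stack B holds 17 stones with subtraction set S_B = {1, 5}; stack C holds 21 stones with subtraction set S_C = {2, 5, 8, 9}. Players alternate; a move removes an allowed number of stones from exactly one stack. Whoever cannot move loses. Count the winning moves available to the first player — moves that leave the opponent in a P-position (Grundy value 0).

Stack A, S = {5, 6, 7, 8}:
n :  0  1  2  3  4  5  6  7  8  9 10 11 12 13 14 15 16 17 18 19 20 21
G :  0  0  0  0  0  1  1  1  1  1  2  2  2  0  0  0  0  0  1  1  1  1
G_A(21) = 1.
Stack B, S = {1, 5}:
G(0) = 0
G(1) = mex{0} = 1
G(2) = mex{1} = 0
G(3) = mex{0} = 1
G(4) = mex{1} = 0
G(5) = mex{0,0} = 1
G(6) = mex{1,1} = 0
G(7) = mex{0,0} = 1
G(8) = mex{1,1} = 0
G(9) = mex{0,0} = 1
G(10) = mex{1,1} = 0
G(11) = mex{0,0} = 1
G(12) = mex{1,1} = 0
G(13) = mex{0,0} = 1
G(14) = mex{1,1} = 0
G(15) = mex{0,0} = 1
G(16) = mex{1,1} = 0
G(17) = mex{0,0} = 1
G_B(17) = 1.
Stack C, S = {2, 5, 8, 9}:
n :  0  1  2  3  4  5  6  7  8  9 10 11 12 13 14 15 16 17 18 19 20 21
G :  0  0  1  1  0  2  1  0  2  1  3  0  2  1  0  2  1  0  0  1  1  0
G_C(21) = 0.
Combined Grundy value = 1 ⊕ 1 ⊕ 0 = 0.
A winning move leaves total XOR = 0, i.e. changes one component's Grundy value g to g ⊕ X where X is the current total.
Stack A: target g' = 1⊕0 = 1, but every legal move changes the Grundy value (mex property), so 0 moves.
Stack B: target g' = 1⊕0 = 1, but every legal move changes the Grundy value (mex property), so 0 moves.
Stack C: target g' = 0⊕0 = 0, but every legal move changes the Grundy value (mex property), so 0 moves.

0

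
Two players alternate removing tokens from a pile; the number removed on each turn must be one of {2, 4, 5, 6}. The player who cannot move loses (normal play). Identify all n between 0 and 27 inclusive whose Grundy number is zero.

0, 1, 8, 9, 16, 17, 24, 25

n :  0  1  2  3  4  5  6  7  8  9 10 11 12 13 14 15 16 17 18 19 20 21 22 23 24 25 26 27
G :  0  0  1  1  2  2  3  3  0  0  1  1  2  2  3  3  0  0  1  1  2  2  3  3  0  0  1  1
P-positions are exactly the n with G(n) = 0.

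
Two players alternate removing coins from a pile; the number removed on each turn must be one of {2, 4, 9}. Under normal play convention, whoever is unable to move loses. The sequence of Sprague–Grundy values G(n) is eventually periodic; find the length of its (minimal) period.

G(0) = 0
G(1) = mex{} = 0
G(2) = mex{0} = 1
G(3) = mex{0} = 1
G(4) = mex{1,0} = 2
G(5) = mex{1,0} = 2
G(6) = mex{2,1} = 0
G(7) = mex{2,1} = 0
G(8) = mex{0,2} = 1
G(9) = mex{0,2,0} = 1
G(10) = mex{1,0,0} = 2
G(11) = mex{1,0,1} = 2
G(12) = mex{2,1,1} = 0
G(13) = mex{2,1,2} = 0
G(14) = mex{0,2,2} = 1
G(15) = mex{0,2,0} = 1
G(16) = mex{1,0,0} = 2
G(n+6) = G(n) holds for n = 0,…,8 (a full window of length max(S) = 9), so the sequence is purely periodic with period 6.

6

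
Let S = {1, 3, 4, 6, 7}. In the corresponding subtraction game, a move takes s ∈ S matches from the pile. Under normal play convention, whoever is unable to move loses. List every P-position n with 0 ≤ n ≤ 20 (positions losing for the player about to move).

n :  0  1  2  3  4  5  6  7  8  9 10 11 12 13 14 15 16 17 18 19 20
G :  0  1  0  1  2  3  2  3  4  5  0  1  0  1  2  3  2  3  4  5  0
P-positions are exactly the n with G(n) = 0.

0, 2, 10, 12, 20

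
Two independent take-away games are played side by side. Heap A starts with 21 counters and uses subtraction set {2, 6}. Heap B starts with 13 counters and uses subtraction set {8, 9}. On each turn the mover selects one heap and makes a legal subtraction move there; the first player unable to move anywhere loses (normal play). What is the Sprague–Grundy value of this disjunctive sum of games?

Heap A, S = {2, 6}:
n :  0  1  2  3  4  5  6  7  8  9 10 11 12 13 14 15 16 17 18 19 20 21
G :  0  0  1  1  0  0  1  1  0  0  1  1  0  0  1  1  0  0  1  1  0  0
G_A(21) = 0.
Heap B, S = {8, 9}:
G(0) = 0
G(1) = mex{} = 0
G(2) = mex{} = 0
G(3) = mex{} = 0
G(4) = mex{} = 0
G(5) = mex{} = 0
G(6) = mex{} = 0
G(7) = mex{} = 0
G(8) = mex{0} = 1
G(9) = mex{0,0} = 1
G(10) = mex{0,0} = 1
G(11) = mex{0,0} = 1
G(12) = mex{0,0} = 1
G(13) = mex{0,0} = 1
G_B(13) = 1.
Combined Grundy value = 0 ⊕ 1 = 1.

1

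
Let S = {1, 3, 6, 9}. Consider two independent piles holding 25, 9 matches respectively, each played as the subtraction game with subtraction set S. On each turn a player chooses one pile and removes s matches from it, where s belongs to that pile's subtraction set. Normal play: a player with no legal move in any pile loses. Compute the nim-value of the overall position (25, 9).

All piles use S = {1, 3, 6, 9}:
G(0) = 0
G(1) = mex{0} = 1
G(2) = mex{1} = 0
G(3) = mex{0,0} = 1
G(4) = mex{1,1} = 0
G(5) = mex{0,0} = 1
G(6) = mex{1,1,0} = 2
G(7) = mex{2,0,1} = 3
G(8) = mex{3,1,0} = 2
G(9) = mex{2,2,1,0} = 3
G(10) = mex{3,3,0,1} = 2
G(11) = mex{2,2,1,0} = 3
G(12) = mex{3,3,2,1} = 0
G(13) = mex{0,2,3,0} = 1
G(14) = mex{1,3,2,1} = 0
G(15) = mex{0,0,3,2} = 1
G(16) = mex{1,1,2,3} = 0
G(17) = mex{0,0,3,2} = 1
G(18) = mex{1,1,0,3} = 2
G(19) = mex{2,0,1,2} = 3
G(20) = mex{3,1,0,3} = 2
G(21) = mex{2,2,1,0} = 3
G(22) = mex{3,3,0,1} = 2
G(23) = mex{2,2,1,0} = 3
G(24) = mex{3,3,2,1} = 0
G(25) = mex{0,2,3,0} = 1
Pile A: G(25) = 1.
Pile B: G(9) = 3.
Combined Grundy value = 1 ⊕ 3 = 2.

2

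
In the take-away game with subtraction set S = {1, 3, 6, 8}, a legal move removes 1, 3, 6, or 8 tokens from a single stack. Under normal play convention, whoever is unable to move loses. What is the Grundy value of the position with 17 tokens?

2

n :  0  1  2  3  4  5  6  7  8  9 10 11 12 13 14 15 16 17
G :  0  1  0  1  0  1  2  3  2  0  1  0  1  0  1  2  3  2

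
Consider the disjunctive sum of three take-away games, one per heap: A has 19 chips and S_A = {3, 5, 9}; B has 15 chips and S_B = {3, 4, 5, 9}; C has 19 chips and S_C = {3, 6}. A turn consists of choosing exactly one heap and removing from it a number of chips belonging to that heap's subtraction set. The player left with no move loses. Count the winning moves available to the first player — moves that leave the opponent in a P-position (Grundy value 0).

Heap A, S = {3, 5, 9}:
G(0) = 0
G(1) = mex{} = 0
G(2) = mex{} = 0
G(3) = mex{0} = 1
G(4) = mex{0} = 1
G(5) = mex{0,0} = 1
G(6) = mex{1,0} = 2
G(7) = mex{1,0} = 2
G(8) = mex{1,1} = 0
G(9) = mex{2,1,0} = 3
G(10) = mex{2,1,0} = 3
G(11) = mex{0,2,0} = 1
G(12) = mex{3,2,1} = 0
G(13) = mex{3,0,1} = 2
G(14) = mex{1,3,1} = 0
G(15) = mex{0,3,2} = 1
G(16) = mex{2,1,2} = 0
G(17) = mex{0,0,0} = 1
G(18) = mex{1,2,3} = 0
G(19) = mex{0,0,3} = 1
G_A(19) = 1.
Heap B, S = {3, 4, 5, 9}:
G(0) = 0
G(1) = mex{} = 0
G(2) = mex{} = 0
G(3) = mex{0} = 1
G(4) = mex{0,0} = 1
G(5) = mex{0,0,0} = 1
G(6) = mex{1,0,0} = 2
G(7) = mex{1,1,0} = 2
G(8) = mex{1,1,1} = 0
G(9) = mex{2,1,1,0} = 3
G(10) = mex{2,2,1,0} = 3
G(11) = mex{0,2,2,0} = 1
G(12) = mex{3,0,2,1} = 4
G(13) = mex{3,3,0,1} = 2
G(14) = mex{1,3,3,1} = 0
G(15) = mex{4,1,3,2} = 0
G_B(15) = 0.
Heap C, S = {3, 6}:
G(0) = 0
G(1) = mex{} = 0
G(2) = mex{} = 0
G(3) = mex{0} = 1
G(4) = mex{0} = 1
G(5) = mex{0} = 1
G(6) = mex{1,0} = 2
G(7) = mex{1,0} = 2
G(8) = mex{1,0} = 2
G(9) = mex{2,1} = 0
G(10) = mex{2,1} = 0
G(11) = mex{2,1} = 0
G(12) = mex{0,2} = 1
G(13) = mex{0,2} = 1
G(14) = mex{0,2} = 1
G(15) = mex{1,0} = 2
G(16) = mex{1,0} = 2
G(17) = mex{1,0} = 2
G(18) = mex{2,1} = 0
G(19) = mex{2,1} = 0
G_C(19) = 0.
Combined Grundy value = 1 ⊕ 0 ⊕ 0 = 1.
A winning move leaves total XOR = 0, i.e. changes one component's Grundy value g to g ⊕ X where X is the current total.
Heap A: need g' = 1⊕1 = 0. Options: 19−3→G=0, 19−5→G=0, 19−9→G=3. Hits: 2.
Heap B: need g' = 0⊕1 = 1. Options: 15−3→G=4, 15−4→G=1, 15−5→G=3, 15−9→G=2. Hits: 1.
Heap C: need g' = 0⊕1 = 1. Options: 19−3→G=2, 19−6→G=1. Hits: 1.

4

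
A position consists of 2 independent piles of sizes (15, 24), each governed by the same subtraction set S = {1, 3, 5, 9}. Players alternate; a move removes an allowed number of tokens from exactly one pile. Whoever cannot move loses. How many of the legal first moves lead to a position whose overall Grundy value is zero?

8

All piles use S = {1, 3, 5, 9}:
G(0) = 0
G(1) = mex{0} = 1
G(2) = mex{1} = 0
G(3) = mex{0,0} = 1
G(4) = mex{1,1} = 0
G(5) = mex{0,0,0} = 1
G(6) = mex{1,1,1} = 0
G(7) = mex{0,0,0} = 1
G(8) = mex{1,1,1} = 0
G(9) = mex{0,0,0,0} = 1
G(10) = mex{1,1,1,1} = 0
G(11) = mex{0,0,0,0} = 1
G(12) = mex{1,1,1,1} = 0
G(13) = mex{0,0,0,0} = 1
G(14) = mex{1,1,1,1} = 0
G(15) = mex{0,0,0,0} = 1
G(16) = mex{1,1,1,1} = 0
G(17) = mex{0,0,0,0} = 1
G(18) = mex{1,1,1,1} = 0
G(19) = mex{0,0,0,0} = 1
G(20) = mex{1,1,1,1} = 0
G(21) = mex{0,0,0,0} = 1
G(22) = mex{1,1,1,1} = 0
G(23) = mex{0,0,0,0} = 1
G(24) = mex{1,1,1,1} = 0
Pile A: G(15) = 1.
Pile B: G(24) = 0.
Combined Grundy value = 1 ⊕ 0 = 1.
A winning move leaves total XOR = 0, i.e. changes one component's Grundy value g to g ⊕ X where X is the current total.
Pile A: need g' = 1⊕1 = 0. Options: 15−1→G=0, 15−3→G=0, 15−5→G=0, 15−9→G=0. Hits: 4.
Pile B: need g' = 0⊕1 = 1. Options: 24−1→G=1, 24−3→G=1, 24−5→G=1, 24−9→G=1. Hits: 4.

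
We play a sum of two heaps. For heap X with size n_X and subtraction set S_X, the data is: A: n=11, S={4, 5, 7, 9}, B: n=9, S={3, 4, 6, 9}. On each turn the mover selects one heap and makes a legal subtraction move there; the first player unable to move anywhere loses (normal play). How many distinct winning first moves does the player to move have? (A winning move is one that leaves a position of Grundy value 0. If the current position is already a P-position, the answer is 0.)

Heap A, S = {4, 5, 7, 9}:
G(0) = 0
G(1) = mex{} = 0
G(2) = mex{} = 0
G(3) = mex{} = 0
G(4) = mex{0} = 1
G(5) = mex{0,0} = 1
G(6) = mex{0,0} = 1
G(7) = mex{0,0,0} = 1
G(8) = mex{1,0,0} = 2
G(9) = mex{1,1,0,0} = 2
G(10) = mex{1,1,0,0} = 2
G(11) = mex{1,1,1,0} = 2
G_A(11) = 2.
Heap B, S = {3, 4, 6, 9}:
n : 0 1 2 3 4 5 6 7 8 9
G : 0 0 0 1 1 1 2 2 2 3
G_B(9) = 3.
Combined Grundy value = 2 ⊕ 3 = 1.
A winning move leaves total XOR = 0, i.e. changes one component's Grundy value g to g ⊕ X where X is the current total.
Heap A: need g' = 2⊕1 = 3. Options: 11−4→G=1, 11−5→G=1, 11−7→G=1, 11−9→G=0. Hits: 0.
Heap B: need g' = 3⊕1 = 2. Options: 9−3→G=2, 9−4→G=1, 9−6→G=1, 9−9→G=0. Hits: 1.

1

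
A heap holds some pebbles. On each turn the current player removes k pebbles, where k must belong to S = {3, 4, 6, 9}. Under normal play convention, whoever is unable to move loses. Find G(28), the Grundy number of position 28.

1

n :  0  1  2  3  4  5  6  7  8  9 10 11 12 13 14 15 16 17 18 19 20 21 22 23 24 25 26 27 28
G :  0  0  0  1  1  1  2  2  2  3  3  3  0  0  0  1  1  1  2  2  2  3  3  3  0  0  0  1  1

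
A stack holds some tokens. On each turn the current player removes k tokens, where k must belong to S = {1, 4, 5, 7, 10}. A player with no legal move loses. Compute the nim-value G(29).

0

G(0) = 0
G(1) = mex{0} = 1
G(2) = mex{1} = 0
G(3) = mex{0} = 1
G(4) = mex{1,0} = 2
G(5) = mex{2,1,0} = 3
G(6) = mex{3,0,1} = 2
G(7) = mex{2,1,0,0} = 3
G(8) = mex{3,2,1,1} = 0
G(9) = mex{0,3,2,0} = 1
G(10) = mex{1,2,3,1,0} = 4
G(11) = mex{4,3,2,2,1} = 0
G(12) = mex{0,0,3,3,0} = 1
G(13) = mex{1,1,0,2,1} = 3
G(14) = mex{3,4,1,3,2} = 0
G(15) = mex{0,0,4,0,3} = 1
G(16) = mex{1,1,0,1,2} = 3
G(17) = mex{3,3,1,4,3} = 0
G(18) = mex{0,0,3,0,0} = 1
G(19) = mex{1,1,0,1,1} = 2
G(20) = mex{2,3,1,3,4} = 0
G(21) = mex{0,0,3,0,0} = 1
G(22) = mex{1,1,0,1,1} = 2
G(23) = mex{2,2,1,3,3} = 0
G(24) = mex{0,0,2,0,0} = 1
G(25) = mex{1,1,0,1,1} = 2
G(26) = mex{2,2,1,2,3} = 0
G(27) = mex{0,0,2,0,0} = 1
G(28) = mex{1,1,0,1,1} = 2
G(29) = mex{2,2,1,2,2} = 0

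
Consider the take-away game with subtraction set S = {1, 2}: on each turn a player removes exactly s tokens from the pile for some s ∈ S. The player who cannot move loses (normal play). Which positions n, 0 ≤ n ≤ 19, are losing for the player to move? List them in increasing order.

0, 3, 6, 9, 12, 15, 18

n :  0  1  2  3  4  5  6  7  8  9 10 11 12 13 14 15 16 17 18 19
G :  0  1  2  0  1  2  0  1  2  0  1  2  0  1  2  0  1  2  0  1
P-positions are exactly the n with G(n) = 0.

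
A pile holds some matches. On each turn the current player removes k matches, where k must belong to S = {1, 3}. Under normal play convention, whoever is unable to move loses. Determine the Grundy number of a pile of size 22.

0

n :  0  1  2  3  4  5  6  7  8  9 10 11 12 13 14 15 16 17 18 19 20 21 22
G :  0  1  0  1  0  1  0  1  0  1  0  1  0  1  0  1  0  1  0  1  0  1  0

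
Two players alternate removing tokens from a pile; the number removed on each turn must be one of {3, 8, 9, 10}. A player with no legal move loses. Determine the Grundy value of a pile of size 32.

n :  0  1  2  3  4  5  6  7  8  9 10 11 12 13 14 15 16 17 18 19 20 21 22 23 24 25 26 27 28 29 30 31 32
G :  0  0  0  1  1  1  0  0  2  1  1  3  2  0  2  3  1  3  0  0  0  1  1  1  0  0  2  1  1  3  2  0  2

2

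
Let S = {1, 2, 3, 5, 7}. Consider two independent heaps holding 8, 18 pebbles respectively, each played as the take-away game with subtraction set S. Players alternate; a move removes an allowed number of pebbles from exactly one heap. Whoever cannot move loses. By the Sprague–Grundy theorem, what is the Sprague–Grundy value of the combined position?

2

All heaps use S = {1, 2, 3, 5, 7}:
n :  0  1  2  3  4  5  6  7  8  9 10 11 12 13 14 15 16 17 18
G :  0  1  2  3  0  1  2  3  0  1  2  3  0  1  2  3  0  1  2
Heap A: G(8) = 0.
Heap B: G(18) = 2.
Combined Grundy value = 0 ⊕ 2 = 2.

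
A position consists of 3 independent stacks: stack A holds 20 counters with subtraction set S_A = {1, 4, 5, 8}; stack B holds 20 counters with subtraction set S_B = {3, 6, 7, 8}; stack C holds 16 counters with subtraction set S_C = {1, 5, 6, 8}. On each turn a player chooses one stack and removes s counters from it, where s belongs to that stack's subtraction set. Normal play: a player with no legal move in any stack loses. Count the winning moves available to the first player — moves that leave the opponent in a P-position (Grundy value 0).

2

Stack A, S = {1, 4, 5, 8}:
n :  0  1  2  3  4  5  6  7  8  9 10 11 12 13 14 15 16 17 18 19 20
G :  0  1  0  1  2  3  2  3  4  0  1  0  1  2  3  2  3  4  0  1  0
G_A(20) = 0.
Stack B, S = {3, 6, 7, 8}:
G(0) = 0
G(1) = mex{} = 0
G(2) = mex{} = 0
G(3) = mex{0} = 1
G(4) = mex{0} = 1
G(5) = mex{0} = 1
G(6) = mex{1,0} = 2
G(7) = mex{1,0,0} = 2
G(8) = mex{1,0,0,0} = 2
G(9) = mex{2,1,0,0} = 3
G(10) = mex{2,1,1,0} = 3
G(11) = mex{2,1,1,1} = 0
G(12) = mex{3,2,1,1} = 0
G(13) = mex{3,2,2,1} = 0
G(14) = mex{0,2,2,2} = 1
G(15) = mex{0,3,2,2} = 1
G(16) = mex{0,3,3,2} = 1
G(17) = mex{1,0,3,3} = 2
G(18) = mex{1,0,0,3} = 2
G(19) = mex{1,0,0,0} = 2
G(20) = mex{2,1,0,0} = 3
G_B(20) = 3.
Stack C, S = {1, 5, 6, 8}:
G(0) = 0
G(1) = mex{0} = 1
G(2) = mex{1} = 0
G(3) = mex{0} = 1
G(4) = mex{1} = 0
G(5) = mex{0,0} = 1
G(6) = mex{1,1,0} = 2
G(7) = mex{2,0,1} = 3
G(8) = mex{3,1,0,0} = 2
G(9) = mex{2,0,1,1} = 3
G(10) = mex{3,1,0,0} = 2
G(11) = mex{2,2,1,1} = 0
G(12) = mex{0,3,2,0} = 1
G(13) = mex{1,2,3,1} = 0
G(14) = mex{0,3,2,2} = 1
G(15) = mex{1,2,3,3} = 0
G(16) = mex{0,0,2,2} = 1
G_C(16) = 1.
Combined Grundy value = 0 ⊕ 3 ⊕ 1 = 2.
A winning move leaves total XOR = 0, i.e. changes one component's Grundy value g to g ⊕ X where X is the current total.
Stack A: need g' = 0⊕2 = 2. Options: 20−1→G=1, 20−4→G=3, 20−5→G=2, 20−8→G=1. Hits: 1.
Stack B: need g' = 3⊕2 = 1. Options: 20−3→G=2, 20−6→G=1, 20−7→G=0, 20−8→G=0. Hits: 1.
Stack C: need g' = 1⊕2 = 3. Options: 16−1→G=0, 16−5→G=0, 16−6→G=2, 16−8→G=2. Hits: 0.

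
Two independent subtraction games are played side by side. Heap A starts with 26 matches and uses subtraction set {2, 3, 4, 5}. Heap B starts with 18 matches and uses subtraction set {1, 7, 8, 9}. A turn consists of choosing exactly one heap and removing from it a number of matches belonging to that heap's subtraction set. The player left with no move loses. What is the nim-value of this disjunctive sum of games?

2

Heap A, S = {2, 3, 4, 5}:
n :  0  1  2  3  4  5  6  7  8  9 10 11 12 13 14 15 16 17 18 19 20 21 22 23 24 25 26
G :  0  0  1  1  2  2  3  0  0  1  1  2  2  3  0  0  1  1  2  2  3  0  0  1  1  2  2
G_A(26) = 2.
Heap B, S = {1, 7, 8, 9}:
n :  0  1  2  3  4  5  6  7  8  9 10 11 12 13 14 15 16 17 18
G :  0  1  0  1  0  1  0  1  2  3  2  3  2  3  2  3  0  1  0
G_B(18) = 0.
Combined Grundy value = 2 ⊕ 0 = 2.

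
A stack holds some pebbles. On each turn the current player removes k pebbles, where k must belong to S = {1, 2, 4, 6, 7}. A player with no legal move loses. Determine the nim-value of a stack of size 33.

G(0) = 0
G(1) = mex{0} = 1
G(2) = mex{1,0} = 2
G(3) = mex{2,1} = 0
G(4) = mex{0,2,0} = 1
G(5) = mex{1,0,1} = 2
G(6) = mex{2,1,2,0} = 3
G(7) = mex{3,2,0,1,0} = 4
G(8) = mex{4,3,1,2,1} = 0
G(9) = mex{0,4,2,0,2} = 1
G(10) = mex{1,0,3,1,0} = 2
G(11) = mex{2,1,4,2,1} = 0
G(12) = mex{0,2,0,3,2} = 1
G(13) = mex{1,0,1,4,3} = 2
G(14) = mex{2,1,2,0,4} = 3
G(15) = mex{3,2,0,1,0} = 4
G(16) = mex{4,3,1,2,1} = 0
G(17) = mex{0,4,2,0,2} = 1
G(18) = mex{1,0,3,1,0} = 2
G(19) = mex{2,1,4,2,1} = 0
G(20) = mex{0,2,0,3,2} = 1
G(21) = mex{1,0,1,4,3} = 2
G(22) = mex{2,1,2,0,4} = 3
G(23) = mex{3,2,0,1,0} = 4
G(24) = mex{4,3,1,2,1} = 0
G(25) = mex{0,4,2,0,2} = 1
G(26) = mex{1,0,3,1,0} = 2
G(27) = mex{2,1,4,2,1} = 0
G(28) = mex{0,2,0,3,2} = 1
G(29) = mex{1,0,1,4,3} = 2
G(30) = mex{2,1,2,0,4} = 3
G(31) = mex{3,2,0,1,0} = 4
G(32) = mex{4,3,1,2,1} = 0
G(33) = mex{0,4,2,0,2} = 1

1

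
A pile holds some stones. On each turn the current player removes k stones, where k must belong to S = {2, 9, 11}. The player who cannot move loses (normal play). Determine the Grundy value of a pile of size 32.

3

n :  0  1  2  3  4  5  6  7  8  9 10 11 12 13 14 15 16 17 18 19 20 21 22 23 24 25 26 27 28 29 30 31 32
G :  0  0  1  1  0  0  1  1  0  2  1  3  2  2  3  3  2  2  0  3  1  0  0  1  1  0  0  1  1  2  2  3  3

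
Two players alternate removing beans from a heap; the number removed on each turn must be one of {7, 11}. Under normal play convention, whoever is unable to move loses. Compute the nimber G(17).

G(0) = 0
G(1) = mex{} = 0
G(2) = mex{} = 0
G(3) = mex{} = 0
G(4) = mex{} = 0
G(5) = mex{} = 0
G(6) = mex{} = 0
G(7) = mex{0} = 1
G(8) = mex{0} = 1
G(9) = mex{0} = 1
G(10) = mex{0} = 1
G(11) = mex{0,0} = 1
G(12) = mex{0,0} = 1
G(13) = mex{0,0} = 1
G(14) = mex{1,0} = 2
G(15) = mex{1,0} = 2
G(16) = mex{1,0} = 2
G(17) = mex{1,0} = 2

2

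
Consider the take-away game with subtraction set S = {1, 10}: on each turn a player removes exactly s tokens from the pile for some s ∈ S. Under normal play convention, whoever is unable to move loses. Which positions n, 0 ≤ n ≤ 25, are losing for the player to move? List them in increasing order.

0, 2, 4, 6, 8, 11, 13, 15, 17, 19, 22, 24

n :  0  1  2  3  4  5  6  7  8  9 10 11 12 13 14 15 16 17 18 19 20 21 22 23 24 25
G :  0  1  0  1  0  1  0  1  0  1  2  0  1  0  1  0  1  0  1  0  1  2  0  1  0  1
P-positions are exactly the n with G(n) = 0.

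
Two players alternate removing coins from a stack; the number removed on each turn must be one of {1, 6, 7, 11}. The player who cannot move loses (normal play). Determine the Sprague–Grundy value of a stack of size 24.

0

n :  0  1  2  3  4  5  6  7  8  9 10 11 12 13 14 15 16 17 18 19 20 21 22 23 24
G :  0  1  0  1  0  1  2  3  2  3  2  3  0  1  0  1  0  1  2  3  2  3  2  3  0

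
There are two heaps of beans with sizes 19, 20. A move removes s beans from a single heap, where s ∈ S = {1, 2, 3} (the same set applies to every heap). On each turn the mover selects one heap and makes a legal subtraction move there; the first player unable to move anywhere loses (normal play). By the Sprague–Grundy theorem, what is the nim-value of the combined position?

3

All heaps use S = {1, 2, 3}:
n :  0  1  2  3  4  5  6  7  8  9 10 11 12 13 14 15 16 17 18 19 20
G :  0  1  2  3  0  1  2  3  0  1  2  3  0  1  2  3  0  1  2  3  0
Heap A: G(19) = 3.
Heap B: G(20) = 0.
Combined Grundy value = 3 ⊕ 0 = 3.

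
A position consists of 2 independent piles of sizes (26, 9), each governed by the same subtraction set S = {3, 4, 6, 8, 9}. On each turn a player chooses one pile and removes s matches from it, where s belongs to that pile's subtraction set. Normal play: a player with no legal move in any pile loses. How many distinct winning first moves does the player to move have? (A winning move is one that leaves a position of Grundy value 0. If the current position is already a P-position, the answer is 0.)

All piles use S = {3, 4, 6, 8, 9}:
n :  0  1  2  3  4  5  6  7  8  9 10 11 12 13 14 15 16 17 18 19 20 21 22 23 24 25 26
G :  0  0  0  1  1  1  2  2  2  3  3  3  0  0  0  1  1  1  2  2  2  3  3  3  0  0  0
Pile A: G(26) = 0.
Pile B: G(9) = 3.
Combined Grundy value = 0 ⊕ 3 = 3.
A winning move leaves total XOR = 0, i.e. changes one component's Grundy value g to g ⊕ X where X is the current total.
Pile A: need g' = 0⊕3 = 3. Options: 26−3→G=3, 26−4→G=3, 26−6→G=2, 26−8→G=2, 26−9→G=1. Hits: 2.
Pile B: need g' = 3⊕3 = 0. Options: 9−3→G=2, 9−4→G=1, 9−6→G=1, 9−8→G=0, 9−9→G=0. Hits: 2.

4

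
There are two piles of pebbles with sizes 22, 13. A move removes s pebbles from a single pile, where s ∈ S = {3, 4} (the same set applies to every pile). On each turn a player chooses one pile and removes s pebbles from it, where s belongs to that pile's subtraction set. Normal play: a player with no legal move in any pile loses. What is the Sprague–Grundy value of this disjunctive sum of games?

2

All piles use S = {3, 4}:
G(0) = 0
G(1) = mex{} = 0
G(2) = mex{} = 0
G(3) = mex{0} = 1
G(4) = mex{0,0} = 1
G(5) = mex{0,0} = 1
G(6) = mex{1,0} = 2
G(7) = mex{1,1} = 0
G(8) = mex{1,1} = 0
G(9) = mex{2,1} = 0
G(10) = mex{0,2} = 1
G(11) = mex{0,0} = 1
G(12) = mex{0,0} = 1
G(13) = mex{1,0} = 2
G(14) = mex{1,1} = 0
G(15) = mex{1,1} = 0
G(16) = mex{2,1} = 0
G(17) = mex{0,2} = 1
G(18) = mex{0,0} = 1
G(19) = mex{0,0} = 1
G(20) = mex{1,0} = 2
G(21) = mex{1,1} = 0
G(22) = mex{1,1} = 0
Pile A: G(22) = 0.
Pile B: G(13) = 2.
Combined Grundy value = 0 ⊕ 2 = 2.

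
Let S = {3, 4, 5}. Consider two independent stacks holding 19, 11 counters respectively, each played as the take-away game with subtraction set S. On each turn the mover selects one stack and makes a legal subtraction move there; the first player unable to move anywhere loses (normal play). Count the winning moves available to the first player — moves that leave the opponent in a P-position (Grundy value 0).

All stacks use S = {3, 4, 5}:
G(0) = 0
G(1) = mex{} = 0
G(2) = mex{} = 0
G(3) = mex{0} = 1
G(4) = mex{0,0} = 1
G(5) = mex{0,0,0} = 1
G(6) = mex{1,0,0} = 2
G(7) = mex{1,1,0} = 2
G(8) = mex{1,1,1} = 0
G(9) = mex{2,1,1} = 0
G(10) = mex{2,2,1} = 0
G(11) = mex{0,2,2} = 1
G(12) = mex{0,0,2} = 1
G(13) = mex{0,0,0} = 1
G(14) = mex{1,0,0} = 2
G(15) = mex{1,1,0} = 2
G(16) = mex{1,1,1} = 0
G(17) = mex{2,1,1} = 0
G(18) = mex{2,2,1} = 0
G(19) = mex{0,2,2} = 1
Stack A: G(19) = 1.
Stack B: G(11) = 1.
Combined Grundy value = 1 ⊕ 1 = 0.
A winning move leaves total XOR = 0, i.e. changes one component's Grundy value g to g ⊕ X where X is the current total.
Stack A: target g' = 1⊕0 = 1, but every legal move changes the Grundy value (mex property), so 0 moves.
Stack B: target g' = 1⊕0 = 1, but every legal move changes the Grundy value (mex property), so 0 moves.

0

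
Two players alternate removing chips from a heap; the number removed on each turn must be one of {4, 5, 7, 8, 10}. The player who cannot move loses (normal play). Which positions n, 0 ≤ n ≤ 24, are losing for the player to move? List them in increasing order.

0, 1, 2, 3, 14, 15, 16, 17

n :  0  1  2  3  4  5  6  7  8  9 10 11 12 13 14 15 16 17 18 19 20 21 22 23 24
G :  0  0  0  0  1  1  1  1  2  2  2  2  3  3  0  0  0  0  1  1  1  1  2  2  2
P-positions are exactly the n with G(n) = 0.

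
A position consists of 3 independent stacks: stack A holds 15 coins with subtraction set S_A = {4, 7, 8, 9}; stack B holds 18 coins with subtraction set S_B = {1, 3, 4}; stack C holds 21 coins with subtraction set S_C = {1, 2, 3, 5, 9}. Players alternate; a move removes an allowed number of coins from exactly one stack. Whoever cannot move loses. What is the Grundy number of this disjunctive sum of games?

Stack A, S = {4, 7, 8, 9}:
G(0) = 0
G(1) = mex{} = 0
G(2) = mex{} = 0
G(3) = mex{} = 0
G(4) = mex{0} = 1
G(5) = mex{0} = 1
G(6) = mex{0} = 1
G(7) = mex{0,0} = 1
G(8) = mex{1,0,0} = 2
G(9) = mex{1,0,0,0} = 2
G(10) = mex{1,0,0,0} = 2
G(11) = mex{1,1,0,0} = 2
G(12) = mex{2,1,1,0} = 3
G(13) = mex{2,1,1,1} = 0
G(14) = mex{2,1,1,1} = 0
G(15) = mex{2,2,1,1} = 0
G_A(15) = 0.
Stack B, S = {1, 3, 4}:
n :  0  1  2  3  4  5  6  7  8  9 10 11 12 13 14 15 16 17 18
G :  0  1  0  1  2  3  2  0  1  0  1  2  3  2  0  1  0  1  2
G_B(18) = 2.
Stack C, S = {1, 2, 3, 5, 9}:
n :  0  1  2  3  4  5  6  7  8  9 10 11 12 13 14 15 16 17 18 19 20 21
G :  0  1  2  3  0  1  2  3  0  1  2  3  0  1  2  3  0  1  2  3  0  1
G_C(21) = 1.
Combined Grundy value = 0 ⊕ 2 ⊕ 1 = 3.

3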